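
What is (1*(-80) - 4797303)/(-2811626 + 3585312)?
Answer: -4797383/773686 ≈ -6.2007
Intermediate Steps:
(1*(-80) - 4797303)/(-2811626 + 3585312) = (-80 - 4797303)/773686 = -4797383*1/773686 = -4797383/773686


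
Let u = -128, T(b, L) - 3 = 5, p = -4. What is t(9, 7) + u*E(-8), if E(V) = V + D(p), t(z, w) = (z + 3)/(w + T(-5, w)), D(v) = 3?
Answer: 3204/5 ≈ 640.80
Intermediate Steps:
T(b, L) = 8 (T(b, L) = 3 + 5 = 8)
t(z, w) = (3 + z)/(8 + w) (t(z, w) = (z + 3)/(w + 8) = (3 + z)/(8 + w))
E(V) = 3 + V (E(V) = V + 3 = 3 + V)
t(9, 7) + u*E(-8) = (3 + 9)/(8 + 7) - 128*(3 - 8) = 12/15 - 128*(-5) = (1/15)*12 + 640 = ⅘ + 640 = 3204/5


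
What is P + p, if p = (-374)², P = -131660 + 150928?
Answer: 159144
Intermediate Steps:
P = 19268
p = 139876
P + p = 19268 + 139876 = 159144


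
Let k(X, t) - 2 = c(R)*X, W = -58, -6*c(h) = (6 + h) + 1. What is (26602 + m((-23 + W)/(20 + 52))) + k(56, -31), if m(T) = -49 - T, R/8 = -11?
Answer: 218497/8 ≈ 27312.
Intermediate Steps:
R = -88 (R = 8*(-11) = -88)
c(h) = -7/6 - h/6 (c(h) = -((6 + h) + 1)/6 = -(7 + h)/6 = -7/6 - h/6)
k(X, t) = 2 + 27*X/2 (k(X, t) = 2 + (-7/6 - ⅙*(-88))*X = 2 + (-7/6 + 44/3)*X = 2 + 27*X/2)
(26602 + m((-23 + W)/(20 + 52))) + k(56, -31) = (26602 + (-49 - (-23 - 58)/(20 + 52))) + (2 + (27/2)*56) = (26602 + (-49 - (-81)/72)) + (2 + 756) = (26602 + (-49 - (-81)/72)) + 758 = (26602 + (-49 - 1*(-9/8))) + 758 = (26602 + (-49 + 9/8)) + 758 = (26602 - 383/8) + 758 = 212433/8 + 758 = 218497/8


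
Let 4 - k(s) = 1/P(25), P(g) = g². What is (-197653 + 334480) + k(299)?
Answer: 85519374/625 ≈ 1.3683e+5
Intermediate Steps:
k(s) = 2499/625 (k(s) = 4 - 1/(25²) = 4 - 1/625 = 2499/625)
(-197653 + 334480) + k(299) = (-197653 + 334480) + 2499/625 = 136827 + 2499/625 = 85519374/625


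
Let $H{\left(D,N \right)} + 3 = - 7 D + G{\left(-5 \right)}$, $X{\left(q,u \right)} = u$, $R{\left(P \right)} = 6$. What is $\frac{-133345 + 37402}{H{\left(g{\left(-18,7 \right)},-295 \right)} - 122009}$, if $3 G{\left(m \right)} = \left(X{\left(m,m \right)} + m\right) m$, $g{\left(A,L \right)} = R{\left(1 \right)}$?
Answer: $\frac{287829}{366112} \approx 0.78618$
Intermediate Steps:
$g{\left(A,L \right)} = 6$
$G{\left(m \right)} = \frac{2 m^{2}}{3}$ ($G{\left(m \right)} = \frac{\left(m + m\right) m}{3} = \frac{2 m m}{3} = \frac{2 m^{2}}{3}$)
$H{\left(D,N \right)} = \frac{41}{3} - 7 D$ ($H{\left(D,N \right)} = -3 - \left(- \frac{50}{3} + 7 D\right) = \frac{41}{3} - 7 D$)
$\frac{-133345 + 37402}{H{\left(g{\left(-18,7 \right)},-295 \right)} - 122009} = \frac{-133345 + 37402}{\left(\frac{41}{3} - 42\right) - 122009} = - \frac{95943}{\left(\frac{41}{3} - 42\right) - 122009} = - \frac{95943}{- \frac{85}{3} - 122009} = - \frac{95943}{- \frac{366112}{3}} = \left(-95943\right) \left(- \frac{3}{366112}\right) = \frac{287829}{366112}$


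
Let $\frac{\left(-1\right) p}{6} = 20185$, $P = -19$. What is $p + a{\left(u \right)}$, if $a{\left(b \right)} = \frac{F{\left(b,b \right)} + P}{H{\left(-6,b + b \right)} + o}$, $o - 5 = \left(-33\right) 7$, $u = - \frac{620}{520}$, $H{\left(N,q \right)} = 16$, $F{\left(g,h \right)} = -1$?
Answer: $- \frac{2543308}{21} \approx -1.2111 \cdot 10^{5}$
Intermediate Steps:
$p = -121110$ ($p = \left(-6\right) 20185 = -121110$)
$u = - \frac{31}{26}$ ($u = \left(-620\right) \frac{1}{520} = - \frac{31}{26} \approx -1.1923$)
$o = -226$ ($o = 5 - 231 = -226$)
$a{\left(b \right)} = \frac{2}{21}$ ($a{\left(b \right)} = \frac{-1 - 19}{16 - 226} = - \frac{20}{-210} = \left(-20\right) \left(- \frac{1}{210}\right) = \frac{2}{21}$)
$p + a{\left(u \right)} = -121110 + \frac{2}{21} = - \frac{2543308}{21}$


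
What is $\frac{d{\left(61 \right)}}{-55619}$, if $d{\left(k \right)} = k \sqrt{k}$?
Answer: $- \frac{61 \sqrt{61}}{55619} \approx -0.0085659$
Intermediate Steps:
$d{\left(k \right)} = k^{\frac{3}{2}}$
$\frac{d{\left(61 \right)}}{-55619} = \frac{61^{\frac{3}{2}}}{-55619} = 61 \sqrt{61} \left(- \frac{1}{55619}\right) = - \frac{61 \sqrt{61}}{55619}$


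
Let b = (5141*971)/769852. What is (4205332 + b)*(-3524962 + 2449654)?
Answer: -870324251840474925/192463 ≈ -4.5220e+12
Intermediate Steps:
b = 4991911/769852 (b = 4991911*(1/769852) = 4991911/769852 ≈ 6.4842)
(4205332 + b)*(-3524962 + 2449654) = (4205332 + 4991911/769852)*(-3524962 + 2449654) = (3237488242775/769852)*(-1075308) = -870324251840474925/192463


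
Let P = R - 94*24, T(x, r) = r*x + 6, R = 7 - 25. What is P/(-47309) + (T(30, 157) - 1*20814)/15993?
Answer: -241737400/252204279 ≈ -0.95850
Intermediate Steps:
R = -18
T(x, r) = 6 + r*x
P = -2274 (P = -18 - 94*24 = -18 - 2256 = -2274)
P/(-47309) + (T(30, 157) - 1*20814)/15993 = -2274/(-47309) + ((6 + 157*30) - 1*20814)/15993 = -2274*(-1/47309) + ((6 + 4710) - 20814)*(1/15993) = 2274/47309 + (4716 - 20814)*(1/15993) = 2274/47309 - 16098*1/15993 = 2274/47309 - 5366/5331 = -241737400/252204279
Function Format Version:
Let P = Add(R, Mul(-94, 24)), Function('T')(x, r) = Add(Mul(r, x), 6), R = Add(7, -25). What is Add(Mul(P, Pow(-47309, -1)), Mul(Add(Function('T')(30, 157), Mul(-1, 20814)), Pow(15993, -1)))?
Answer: Rational(-241737400, 252204279) ≈ -0.95850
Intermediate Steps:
R = -18
Function('T')(x, r) = Add(6, Mul(r, x))
P = -2274 (P = Add(-18, Mul(-94, 24)) = Add(-18, -2256) = -2274)
Add(Mul(P, Pow(-47309, -1)), Mul(Add(Function('T')(30, 157), Mul(-1, 20814)), Pow(15993, -1))) = Add(Mul(-2274, Pow(-47309, -1)), Mul(Add(Add(6, Mul(157, 30)), Mul(-1, 20814)), Pow(15993, -1))) = Add(Mul(-2274, Rational(-1, 47309)), Mul(Add(Add(6, 4710), -20814), Rational(1, 15993))) = Add(Rational(2274, 47309), Mul(Add(4716, -20814), Rational(1, 15993))) = Add(Rational(2274, 47309), Mul(-16098, Rational(1, 15993))) = Add(Rational(2274, 47309), Rational(-5366, 5331)) = Rational(-241737400, 252204279)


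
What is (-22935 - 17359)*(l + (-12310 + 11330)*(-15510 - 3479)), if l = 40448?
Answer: -751469722392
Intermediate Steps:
(-22935 - 17359)*(l + (-12310 + 11330)*(-15510 - 3479)) = (-22935 - 17359)*(40448 + (-12310 + 11330)*(-15510 - 3479)) = -40294*(40448 - 980*(-18989)) = -40294*(40448 + 18609220) = -40294*18649668 = -751469722392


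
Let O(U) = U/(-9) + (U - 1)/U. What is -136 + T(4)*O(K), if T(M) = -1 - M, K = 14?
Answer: -16741/126 ≈ -132.86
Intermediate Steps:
O(U) = -U/9 + (-1 + U)/U (O(U) = U*(-⅑) + (-1 + U)/U = -U/9 + (-1 + U)/U)
-136 + T(4)*O(K) = -136 + (-1 - 1*4)*(1 - 1/14 - ⅑*14) = -136 + (-1 - 4)*(1 - 1*1/14 - 14/9) = -136 - 5*(1 - 1/14 - 14/9) = -136 - 5*(-79/126) = -136 + 395/126 = -16741/126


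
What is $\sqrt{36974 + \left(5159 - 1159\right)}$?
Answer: $\sqrt{40974} \approx 202.42$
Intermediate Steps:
$\sqrt{36974 + \left(5159 - 1159\right)} = \sqrt{36974 + 4000} = \sqrt{40974}$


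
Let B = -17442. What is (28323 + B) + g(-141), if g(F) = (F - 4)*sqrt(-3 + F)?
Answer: 10881 - 1740*I ≈ 10881.0 - 1740.0*I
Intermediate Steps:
g(F) = sqrt(-3 + F)*(-4 + F) (g(F) = (-4 + F)*sqrt(-3 + F) = sqrt(-3 + F)*(-4 + F))
(28323 + B) + g(-141) = (28323 - 17442) + sqrt(-3 - 141)*(-4 - 141) = 10881 + sqrt(-144)*(-145) = 10881 + (12*I)*(-145) = 10881 - 1740*I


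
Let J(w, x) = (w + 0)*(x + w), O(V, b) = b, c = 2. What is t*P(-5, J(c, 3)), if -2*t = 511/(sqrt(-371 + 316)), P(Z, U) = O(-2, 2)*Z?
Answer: -511*I*sqrt(55)/11 ≈ -344.52*I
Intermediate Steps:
J(w, x) = w*(w + x)
P(Z, U) = 2*Z
t = 511*I*sqrt(55)/110 (t = -511/(2*(sqrt(-371 + 316))) = -511/(2*(sqrt(-55))) = -511/(2*(I*sqrt(55))) = -511*(-I*sqrt(55)/55)/2 = -(-511)*I*sqrt(55)/110 = 511*I*sqrt(55)/110 ≈ 34.452*I)
t*P(-5, J(c, 3)) = (511*I*sqrt(55)/110)*(2*(-5)) = (511*I*sqrt(55)/110)*(-10) = -511*I*sqrt(55)/11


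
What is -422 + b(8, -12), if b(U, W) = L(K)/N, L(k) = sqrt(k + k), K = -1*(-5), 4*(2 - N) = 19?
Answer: -422 - 4*sqrt(10)/11 ≈ -423.15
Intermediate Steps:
N = -11/4 (N = 2 - 1/4*19 = 2 - 19/4 = -11/4 ≈ -2.7500)
K = 5
L(k) = sqrt(2)*sqrt(k) (L(k) = sqrt(2*k) = sqrt(2)*sqrt(k))
b(U, W) = -4*sqrt(10)/11 (b(U, W) = (sqrt(2)*sqrt(5))/(-11/4) = sqrt(10)*(-4/11) = -4*sqrt(10)/11)
-422 + b(8, -12) = -422 - 4*sqrt(10)/11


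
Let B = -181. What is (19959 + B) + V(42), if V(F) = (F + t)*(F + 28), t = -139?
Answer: 12988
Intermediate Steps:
V(F) = (-139 + F)*(28 + F) (V(F) = (F - 139)*(F + 28) = (-139 + F)*(28 + F))
(19959 + B) + V(42) = (19959 - 181) + (-3892 + 42² - 111*42) = 19778 + (-3892 + 1764 - 4662) = 19778 - 6790 = 12988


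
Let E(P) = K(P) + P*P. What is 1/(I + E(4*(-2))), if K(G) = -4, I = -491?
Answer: -1/431 ≈ -0.0023202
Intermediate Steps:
E(P) = -4 + P**2 (E(P) = -4 + P*P = -4 + P**2)
1/(I + E(4*(-2))) = 1/(-491 + (-4 + (4*(-2))**2)) = 1/(-491 + (-4 + (-8)**2)) = 1/(-491 + (-4 + 64)) = 1/(-491 + 60) = 1/(-431) = -1/431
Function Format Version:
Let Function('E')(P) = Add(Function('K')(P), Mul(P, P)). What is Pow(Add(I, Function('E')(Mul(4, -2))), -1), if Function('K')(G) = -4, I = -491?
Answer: Rational(-1, 431) ≈ -0.0023202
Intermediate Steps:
Function('E')(P) = Add(-4, Pow(P, 2)) (Function('E')(P) = Add(-4, Mul(P, P)) = Add(-4, Pow(P, 2)))
Pow(Add(I, Function('E')(Mul(4, -2))), -1) = Pow(Add(-491, Add(-4, Pow(Mul(4, -2), 2))), -1) = Pow(Add(-491, Add(-4, Pow(-8, 2))), -1) = Pow(Add(-491, Add(-4, 64)), -1) = Pow(Add(-491, 60), -1) = Pow(-431, -1) = Rational(-1, 431)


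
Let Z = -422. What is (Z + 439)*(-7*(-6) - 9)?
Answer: 561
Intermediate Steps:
(Z + 439)*(-7*(-6) - 9) = (-422 + 439)*(-7*(-6) - 9) = 17*(42 - 9) = 17*33 = 561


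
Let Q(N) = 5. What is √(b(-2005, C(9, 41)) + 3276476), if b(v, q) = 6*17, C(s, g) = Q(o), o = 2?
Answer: √3276578 ≈ 1810.1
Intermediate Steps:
C(s, g) = 5
b(v, q) = 102
√(b(-2005, C(9, 41)) + 3276476) = √(102 + 3276476) = √3276578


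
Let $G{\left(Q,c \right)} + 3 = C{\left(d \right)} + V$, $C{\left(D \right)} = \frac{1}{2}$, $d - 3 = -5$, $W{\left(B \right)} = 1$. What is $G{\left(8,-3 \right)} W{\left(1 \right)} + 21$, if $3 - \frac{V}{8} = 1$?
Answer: $\frac{69}{2} \approx 34.5$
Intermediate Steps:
$d = -2$ ($d = 3 - 5 = -2$)
$C{\left(D \right)} = \frac{1}{2}$
$V = 16$ ($V = 24 - 8 = 16$)
$G{\left(Q,c \right)} = \frac{27}{2}$ ($G{\left(Q,c \right)} = -3 + \left(\frac{1}{2} + 16\right) = -3 + \frac{33}{2} = \frac{27}{2}$)
$G{\left(8,-3 \right)} W{\left(1 \right)} + 21 = \frac{27}{2} \cdot 1 + 21 = \frac{27}{2} + 21 = \frac{69}{2}$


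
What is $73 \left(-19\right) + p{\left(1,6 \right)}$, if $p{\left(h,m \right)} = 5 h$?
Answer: $-1382$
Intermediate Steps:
$73 \left(-19\right) + p{\left(1,6 \right)} = 73 \left(-19\right) + 5 \cdot 1 = -1387 + 5 = -1382$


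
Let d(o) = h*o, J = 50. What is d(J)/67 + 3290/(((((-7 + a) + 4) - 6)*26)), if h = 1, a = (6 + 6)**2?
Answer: 39593/23517 ≈ 1.6836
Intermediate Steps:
a = 144 (a = 12**2 = 144)
d(o) = o (d(o) = 1*o = o)
d(J)/67 + 3290/(((((-7 + a) + 4) - 6)*26)) = 50/67 + 3290/(((((-7 + 144) + 4) - 6)*26)) = 50*(1/67) + 3290/((((137 + 4) - 6)*26)) = 50/67 + 3290/(((141 - 6)*26)) = 50/67 + 3290/((135*26)) = 50/67 + 3290/3510 = 50/67 + 3290*(1/3510) = 50/67 + 329/351 = 39593/23517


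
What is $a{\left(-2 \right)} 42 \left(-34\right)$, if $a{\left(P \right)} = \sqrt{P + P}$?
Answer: $- 2856 i \approx - 2856.0 i$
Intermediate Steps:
$a{\left(P \right)} = \sqrt{2} \sqrt{P}$ ($a{\left(P \right)} = \sqrt{2 P} = \sqrt{2} \sqrt{P}$)
$a{\left(-2 \right)} 42 \left(-34\right) = \sqrt{2} \sqrt{-2} \cdot 42 \left(-34\right) = \sqrt{2} i \sqrt{2} \cdot 42 \left(-34\right) = 2 i 42 \left(-34\right) = 84 i \left(-34\right) = - 2856 i$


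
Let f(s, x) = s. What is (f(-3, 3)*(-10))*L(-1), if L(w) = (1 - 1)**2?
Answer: 0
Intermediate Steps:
L(w) = 0 (L(w) = 0**2 = 0)
(f(-3, 3)*(-10))*L(-1) = -3*(-10)*0 = 30*0 = 0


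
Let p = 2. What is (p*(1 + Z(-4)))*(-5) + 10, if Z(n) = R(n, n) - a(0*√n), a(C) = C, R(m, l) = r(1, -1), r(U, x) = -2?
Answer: 20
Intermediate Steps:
R(m, l) = -2
Z(n) = -2 (Z(n) = -2 - 0*√n = -2 - 1*0 = -2 + 0 = -2)
(p*(1 + Z(-4)))*(-5) + 10 = (2*(1 - 2))*(-5) + 10 = (2*(-1))*(-5) + 10 = -2*(-5) + 10 = 10 + 10 = 20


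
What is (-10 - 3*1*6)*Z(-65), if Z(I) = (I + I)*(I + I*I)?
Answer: 15142400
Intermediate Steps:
Z(I) = 2*I*(I + I**2) (Z(I) = (2*I)*(I + I**2) = 2*I*(I + I**2))
(-10 - 3*1*6)*Z(-65) = (-10 - 3*1*6)*(2*(-65)**2*(1 - 65)) = (-10 - 3*6)*(2*4225*(-64)) = (-10 - 18)*(-540800) = -28*(-540800) = 15142400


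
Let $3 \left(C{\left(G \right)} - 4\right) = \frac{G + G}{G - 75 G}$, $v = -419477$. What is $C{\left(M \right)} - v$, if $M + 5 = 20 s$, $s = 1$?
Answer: $\frac{46562390}{111} \approx 4.1948 \cdot 10^{5}$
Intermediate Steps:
$M = 15$ ($M = -5 + 20 \cdot 1 = -5 + 20 = 15$)
$C{\left(G \right)} = \frac{443}{111}$ ($C{\left(G \right)} = 4 + \frac{\left(G + G\right) \frac{1}{G - 75 G}}{3} = 4 + \frac{2 G \frac{1}{\left(-74\right) G}}{3} = 4 + \frac{2 G \left(- \frac{1}{74 G}\right)}{3} = 4 + \frac{1}{3} \left(- \frac{1}{37}\right) = 4 - \frac{1}{111} = \frac{443}{111}$)
$C{\left(M \right)} - v = \frac{443}{111} - -419477 = \frac{443}{111} + 419477 = \frac{46562390}{111}$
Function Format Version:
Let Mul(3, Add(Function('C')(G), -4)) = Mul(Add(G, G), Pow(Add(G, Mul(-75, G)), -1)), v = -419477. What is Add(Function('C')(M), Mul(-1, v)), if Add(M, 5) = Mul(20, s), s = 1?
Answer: Rational(46562390, 111) ≈ 4.1948e+5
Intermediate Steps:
M = 15 (M = Add(-5, Mul(20, 1)) = Add(-5, 20) = 15)
Function('C')(G) = Rational(443, 111) (Function('C')(G) = Add(4, Mul(Rational(1, 3), Mul(Add(G, G), Pow(Add(G, Mul(-75, G)), -1)))) = Add(4, Mul(Rational(1, 3), Mul(Mul(2, G), Pow(Mul(-74, G), -1)))) = Add(4, Mul(Rational(1, 3), Mul(Mul(2, G), Mul(Rational(-1, 74), Pow(G, -1))))) = Add(4, Mul(Rational(1, 3), Rational(-1, 37))) = Add(4, Rational(-1, 111)) = Rational(443, 111))
Add(Function('C')(M), Mul(-1, v)) = Add(Rational(443, 111), Mul(-1, -419477)) = Add(Rational(443, 111), 419477) = Rational(46562390, 111)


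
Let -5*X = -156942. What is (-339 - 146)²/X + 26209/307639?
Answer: 365935211753/48281479938 ≈ 7.5792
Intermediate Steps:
X = 156942/5 (X = -⅕*(-156942) = 156942/5 ≈ 31388.)
(-339 - 146)²/X + 26209/307639 = (-339 - 146)²/(156942/5) + 26209/307639 = (-485)²*(5/156942) + 26209*(1/307639) = 235225*(5/156942) + 26209/307639 = 1176125/156942 + 26209/307639 = 365935211753/48281479938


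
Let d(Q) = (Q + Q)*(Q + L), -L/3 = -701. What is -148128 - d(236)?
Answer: -1252136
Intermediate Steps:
L = 2103 (L = -3*(-701) = 2103)
d(Q) = 2*Q*(2103 + Q) (d(Q) = (Q + Q)*(Q + 2103) = (2*Q)*(2103 + Q) = 2*Q*(2103 + Q))
-148128 - d(236) = -148128 - 2*236*(2103 + 236) = -148128 - 2*236*2339 = -148128 - 1*1104008 = -148128 - 1104008 = -1252136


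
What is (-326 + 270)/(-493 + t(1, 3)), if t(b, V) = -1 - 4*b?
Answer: 28/249 ≈ 0.11245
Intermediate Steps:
(-326 + 270)/(-493 + t(1, 3)) = (-326 + 270)/(-493 + (-1 - 4*1)) = -56/(-493 + (-1 - 4)) = -56/(-493 - 5) = -56/(-498) = -56*(-1/498) = 28/249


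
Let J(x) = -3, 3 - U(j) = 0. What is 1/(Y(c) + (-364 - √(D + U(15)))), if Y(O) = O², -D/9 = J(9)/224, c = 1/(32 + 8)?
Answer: -2174289600/791421415469 + 320000*√9786/2374264246407 ≈ -0.0027340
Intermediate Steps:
U(j) = 3 (U(j) = 3 - 1*0 = 3 + 0 = 3)
c = 1/40 ≈ 0.025000
D = 27/224 (D = -(-27)/224 = -9*(-3/224) = 27/224 ≈ 0.12054)
1/(Y(c) + (-364 - √(D + U(15)))) = 1/((1/40)² + (-364 - √(27/224 + 3))) = 1/(1/1600 + (-364 - √(699/224))) = 1/(1/1600 + (-364 - √9786/56)) = 1/(-582399/1600 - √9786/56)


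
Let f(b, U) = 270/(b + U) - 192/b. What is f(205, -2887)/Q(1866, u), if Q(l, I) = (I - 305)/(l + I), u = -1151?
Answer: 348513/684208 ≈ 0.50937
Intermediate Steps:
Q(l, I) = (-305 + I)/(I + l)
f(b, U) = -192/b + 270/(U + b) (f(b, U) = 270/(U + b) - 192/b = -192/b + 270/(U + b))
f(205, -2887)/Q(1866, u) = (6*(-32*(-2887) + 13*205)/(205*(-2887 + 205)))/(((-305 - 1151)/(-1151 + 1866))) = (6*(1/205)*(92384 + 2665)/(-2682))/((-1456/715)) = (6*(1/205)*(-1/2682)*95049)/(((1/715)*(-1456))) = -31683/(30545*(-112/55)) = -31683/30545*(-55/112) = 348513/684208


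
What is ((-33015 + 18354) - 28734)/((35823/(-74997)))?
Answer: 1084831605/11941 ≈ 90849.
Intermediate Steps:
((-33015 + 18354) - 28734)/((35823/(-74997))) = (-14661 - 28734)/((35823*(-1/74997))) = -43395/(-11941/24999) = -43395*(-24999/11941) = 1084831605/11941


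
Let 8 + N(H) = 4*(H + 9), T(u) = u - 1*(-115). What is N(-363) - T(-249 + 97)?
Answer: -1387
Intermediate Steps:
T(u) = 115 + u (T(u) = u + 115 = 115 + u)
N(H) = 28 + 4*H (N(H) = -8 + 4*(H + 9) = -8 + 4*(9 + H) = -8 + (36 + 4*H) = 28 + 4*H)
N(-363) - T(-249 + 97) = (28 + 4*(-363)) - (115 + (-249 + 97)) = (28 - 1452) - (115 - 152) = -1424 - 1*(-37) = -1424 + 37 = -1387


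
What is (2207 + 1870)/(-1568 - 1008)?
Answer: -4077/2576 ≈ -1.5827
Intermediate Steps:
(2207 + 1870)/(-1568 - 1008) = 4077/(-2576) = 4077*(-1/2576) = -4077/2576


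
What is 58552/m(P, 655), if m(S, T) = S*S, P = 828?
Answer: 7319/85698 ≈ 0.085405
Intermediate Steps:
m(S, T) = S**2
58552/m(P, 655) = 58552/(828**2) = 58552/685584 = 58552*(1/685584) = 7319/85698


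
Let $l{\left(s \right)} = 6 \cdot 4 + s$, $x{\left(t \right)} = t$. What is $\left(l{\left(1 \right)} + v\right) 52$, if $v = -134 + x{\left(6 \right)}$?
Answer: $-5356$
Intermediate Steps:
$l{\left(s \right)} = 24 + s$
$v = -128$ ($v = -134 + 6 = -128$)
$\left(l{\left(1 \right)} + v\right) 52 = \left(\left(24 + 1\right) - 128\right) 52 = \left(25 - 128\right) 52 = \left(-103\right) 52 = -5356$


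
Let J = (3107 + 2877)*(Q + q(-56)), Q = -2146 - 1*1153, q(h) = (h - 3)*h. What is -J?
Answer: -29920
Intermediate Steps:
q(h) = h*(-3 + h) (q(h) = (-3 + h)*h = h*(-3 + h))
Q = -3299 (Q = -2146 - 1153 = -3299)
J = 29920 (J = (3107 + 2877)*(-3299 - 56*(-3 - 56)) = 5984*(-3299 - 56*(-59)) = 5984*(-3299 + 3304) = 5984*5 = 29920)
-J = -1*29920 = -29920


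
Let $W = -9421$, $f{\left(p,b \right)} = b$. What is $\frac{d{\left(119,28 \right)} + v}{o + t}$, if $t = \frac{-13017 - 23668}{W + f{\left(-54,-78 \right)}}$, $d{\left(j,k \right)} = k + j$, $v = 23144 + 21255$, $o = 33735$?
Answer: $\frac{9198749}{6967075} \approx 1.3203$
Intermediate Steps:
$v = 44399$
$d{\left(j,k \right)} = j + k$
$t = \frac{1595}{413}$ ($t = \frac{-13017 - 23668}{-9421 - 78} = - \frac{36685}{-9499} = \left(-36685\right) \left(- \frac{1}{9499}\right) = \frac{1595}{413} \approx 3.862$)
$\frac{d{\left(119,28 \right)} + v}{o + t} = \frac{\left(119 + 28\right) + 44399}{33735 + \frac{1595}{413}} = \frac{147 + 44399}{\frac{13934150}{413}} = 44546 \cdot \frac{413}{13934150} = \frac{9198749}{6967075}$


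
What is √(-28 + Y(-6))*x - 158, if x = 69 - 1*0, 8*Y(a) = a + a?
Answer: -158 + 69*I*√118/2 ≈ -158.0 + 374.77*I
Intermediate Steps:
Y(a) = a/4 (Y(a) = (a + a)/8 = (2*a)/8 = a/4)
x = 69 (x = 69 + 0 = 69)
√(-28 + Y(-6))*x - 158 = √(-28 + (¼)*(-6))*69 - 158 = √(-28 - 3/2)*69 - 158 = √(-59/2)*69 - 158 = (I*√118/2)*69 - 158 = 69*I*√118/2 - 158 = -158 + 69*I*√118/2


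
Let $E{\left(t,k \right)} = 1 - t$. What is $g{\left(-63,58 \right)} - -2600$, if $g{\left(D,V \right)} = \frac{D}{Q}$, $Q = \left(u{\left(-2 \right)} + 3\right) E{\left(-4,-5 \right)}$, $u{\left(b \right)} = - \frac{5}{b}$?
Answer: $\frac{142874}{55} \approx 2597.7$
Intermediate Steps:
$Q = \frac{55}{2}$ ($Q = \left(- \frac{5}{-2} + 3\right) \left(1 - -4\right) = \left(\left(-5\right) \left(- \frac{1}{2}\right) + 3\right) \left(1 + 4\right) = \left(\frac{5}{2} + 3\right) 5 = \frac{11}{2} \cdot 5 = \frac{55}{2} \approx 27.5$)
$g{\left(D,V \right)} = \frac{2 D}{55}$ ($g{\left(D,V \right)} = \frac{D}{\frac{55}{2}} = D \frac{2}{55} = \frac{2 D}{55}$)
$g{\left(-63,58 \right)} - -2600 = \frac{2}{55} \left(-63\right) - -2600 = - \frac{126}{55} + 2600 = \frac{142874}{55}$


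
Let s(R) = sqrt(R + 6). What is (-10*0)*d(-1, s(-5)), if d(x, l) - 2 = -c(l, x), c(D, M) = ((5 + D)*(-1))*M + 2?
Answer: 0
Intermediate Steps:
c(D, M) = 2 + M*(-5 - D) (c(D, M) = (-5 - D)*M + 2 = M*(-5 - D) + 2 = 2 + M*(-5 - D))
s(R) = sqrt(6 + R)
d(x, l) = 5*x + l*x (d(x, l) = 2 - (2 - 5*x - l*x) = 2 + (-2 + 5*x + l*x) = 5*x + l*x)
(-10*0)*d(-1, s(-5)) = (-10*0)*(-(5 + sqrt(6 - 5))) = 0*(-(5 + sqrt(1))) = 0*(-(5 + 1)) = 0*(-1*6) = 0*(-6) = 0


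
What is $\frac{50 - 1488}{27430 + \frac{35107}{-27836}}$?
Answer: $- \frac{40028168}{763506373} \approx -0.052427$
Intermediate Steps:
$\frac{50 - 1488}{27430 + \frac{35107}{-27836}} = - \frac{1438}{27430 + 35107 \left(- \frac{1}{27836}\right)} = - \frac{1438}{27430 - \frac{35107}{27836}} = - \frac{1438}{\frac{763506373}{27836}} = \left(-1438\right) \frac{27836}{763506373} = - \frac{40028168}{763506373}$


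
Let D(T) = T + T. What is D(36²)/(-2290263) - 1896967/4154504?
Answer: -1451773935563/3171635598184 ≈ -0.45774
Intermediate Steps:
D(T) = 2*T
D(36²)/(-2290263) - 1896967/4154504 = (2*36²)/(-2290263) - 1896967/4154504 = (2*1296)*(-1/2290263) - 1896967*1/4154504 = 2592*(-1/2290263) - 1896967/4154504 = -864/763421 - 1896967/4154504 = -1451773935563/3171635598184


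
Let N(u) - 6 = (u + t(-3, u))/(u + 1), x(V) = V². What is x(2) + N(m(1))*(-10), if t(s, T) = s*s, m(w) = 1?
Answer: -106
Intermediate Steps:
t(s, T) = s²
N(u) = 6 + (9 + u)/(1 + u) (N(u) = 6 + (u + (-3)²)/(u + 1) = 6 + (u + 9)/(1 + u) = 6 + (9 + u)/(1 + u))
x(2) + N(m(1))*(-10) = 2² + ((15 + 7*1)/(1 + 1))*(-10) = 4 + ((15 + 7)/2)*(-10) = 4 + ((½)*22)*(-10) = 4 + 11*(-10) = 4 - 110 = -106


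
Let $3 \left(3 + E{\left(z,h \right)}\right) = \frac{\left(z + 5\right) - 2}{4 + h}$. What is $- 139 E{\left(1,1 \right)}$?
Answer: $\frac{5699}{15} \approx 379.93$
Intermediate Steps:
$E{\left(z,h \right)} = -3 + \frac{3 + z}{3 \left(4 + h\right)}$ ($E{\left(z,h \right)} = -3 + \frac{\left(\left(z + 5\right) - 2\right) \frac{1}{4 + h}}{3} = -3 + \frac{\left(\left(5 + z\right) - 2\right) \frac{1}{4 + h}}{3} = -3 + \frac{\left(3 + z\right) \frac{1}{4 + h}}{3} = -3 + \frac{\frac{1}{4 + h} \left(3 + z\right)}{3} = -3 + \frac{3 + z}{3 \left(4 + h\right)}$)
$- 139 E{\left(1,1 \right)} = - 139 \frac{-33 + 1 - 9}{3 \left(4 + 1\right)} = - 139 \frac{-33 + 1 - 9}{3 \cdot 5} = - 139 \cdot \frac{1}{3} \cdot \frac{1}{5} \left(-41\right) = \left(-139\right) \left(- \frac{41}{15}\right) = \frac{5699}{15}$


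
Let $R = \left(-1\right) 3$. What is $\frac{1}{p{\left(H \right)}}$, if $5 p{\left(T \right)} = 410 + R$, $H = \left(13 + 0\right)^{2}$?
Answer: $\frac{5}{407} \approx 0.012285$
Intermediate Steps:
$R = -3$
$H = 169$ ($H = 13^{2} = 169$)
$p{\left(T \right)} = \frac{407}{5}$ ($p{\left(T \right)} = \frac{410 - 3}{5} = \frac{1}{5} \cdot 407 = \frac{407}{5}$)
$\frac{1}{p{\left(H \right)}} = \frac{1}{\frac{407}{5}} = \frac{5}{407}$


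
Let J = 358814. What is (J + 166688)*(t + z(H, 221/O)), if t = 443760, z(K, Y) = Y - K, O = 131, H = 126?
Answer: 30540218745050/131 ≈ 2.3313e+11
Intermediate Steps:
(J + 166688)*(t + z(H, 221/O)) = (358814 + 166688)*(443760 + (221/131 - 1*126)) = 525502*(443760 + (221*(1/131) - 126)) = 525502*(443760 + (221/131 - 126)) = 525502*(443760 - 16285/131) = 525502*(58116275/131) = 30540218745050/131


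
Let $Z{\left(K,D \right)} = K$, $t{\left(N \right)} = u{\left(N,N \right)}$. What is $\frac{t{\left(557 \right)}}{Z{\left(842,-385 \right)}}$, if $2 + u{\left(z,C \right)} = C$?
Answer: $\frac{555}{842} \approx 0.65915$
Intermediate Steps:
$u{\left(z,C \right)} = -2 + C$
$t{\left(N \right)} = -2 + N$
$\frac{t{\left(557 \right)}}{Z{\left(842,-385 \right)}} = \frac{-2 + 557}{842} = 555 \cdot \frac{1}{842} = \frac{555}{842}$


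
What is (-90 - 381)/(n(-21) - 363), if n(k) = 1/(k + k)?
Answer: 19782/15247 ≈ 1.2974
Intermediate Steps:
n(k) = 1/(2*k)
(-90 - 381)/(n(-21) - 363) = (-90 - 381)/((1/2)/(-21) - 363) = -471/((1/2)*(-1/21) - 363) = -471/(-1/42 - 363) = -471/(-15247/42) = -471*(-42/15247) = 19782/15247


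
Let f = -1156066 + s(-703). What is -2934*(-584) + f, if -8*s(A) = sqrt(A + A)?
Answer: 557390 - I*sqrt(1406)/8 ≈ 5.5739e+5 - 4.6871*I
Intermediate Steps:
s(A) = -sqrt(2)*sqrt(A)/8 (s(A) = -sqrt(A + A)/8 = -sqrt(2)*sqrt(A)/8)
f = -1156066 - I*sqrt(1406)/8 (f = -1156066 - sqrt(2)*sqrt(-703)/8 = -1156066 - sqrt(2)*I*sqrt(703)/8 = -1156066 - I*sqrt(1406)/8 ≈ -1.1561e+6 - 4.6871*I)
-2934*(-584) + f = -2934*(-584) + (-1156066 - I*sqrt(1406)/8) = 1713456 + (-1156066 - I*sqrt(1406)/8) = 557390 - I*sqrt(1406)/8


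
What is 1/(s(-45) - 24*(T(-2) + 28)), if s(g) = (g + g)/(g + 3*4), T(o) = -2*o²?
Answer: -11/5250 ≈ -0.0020952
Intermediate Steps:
s(g) = 2*g/(12 + g) (s(g) = (2*g)/(g + 12) = (2*g)/(12 + g) = 2*g/(12 + g))
1/(s(-45) - 24*(T(-2) + 28)) = 1/(2*(-45)/(12 - 45) - 24*(-2*(-2)² + 28)) = 1/(2*(-45)/(-33) - 24*(-2*4 + 28)) = 1/(2*(-45)*(-1/33) - 24*(-8 + 28)) = 1/(30/11 - 24*20) = 1/(30/11 - 480) = 1/(-5250/11) = -11/5250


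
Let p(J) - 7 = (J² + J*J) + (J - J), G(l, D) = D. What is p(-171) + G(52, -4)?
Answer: 58485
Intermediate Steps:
p(J) = 7 + 2*J² (p(J) = 7 + ((J² + J*J) + (J - J)) = 7 + ((J² + J²) + 0) = 7 + (2*J² + 0) = 7 + 2*J²)
p(-171) + G(52, -4) = (7 + 2*(-171)²) - 4 = (7 + 2*29241) - 4 = (7 + 58482) - 4 = 58489 - 4 = 58485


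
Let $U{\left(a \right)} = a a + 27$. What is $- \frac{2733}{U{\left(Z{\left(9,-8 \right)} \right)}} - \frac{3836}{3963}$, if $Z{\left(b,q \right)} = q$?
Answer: $- \frac{11179955}{360633} \approx -31.001$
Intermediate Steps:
$U{\left(a \right)} = 27 + a^{2}$ ($U{\left(a \right)} = a^{2} + 27 = 27 + a^{2}$)
$- \frac{2733}{U{\left(Z{\left(9,-8 \right)} \right)}} - \frac{3836}{3963} = - \frac{2733}{27 + \left(-8\right)^{2}} - \frac{3836}{3963} = - \frac{2733}{27 + 64} - \frac{3836}{3963} = - \frac{2733}{91} - \frac{3836}{3963} = - \frac{11179955}{360633}$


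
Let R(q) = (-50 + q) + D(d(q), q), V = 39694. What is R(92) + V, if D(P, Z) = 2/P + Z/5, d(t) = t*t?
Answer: 841203109/21160 ≈ 39754.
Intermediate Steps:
d(t) = t²
D(P, Z) = 2/P + Z/5 (D(P, Z) = 2/P + Z*(⅕) = 2/P + Z/5)
R(q) = -50 + 2/q² + 6*q/5 (R(q) = (-50 + q) + (2/(q²) + q/5) = (-50 + q) + (2/q² + q/5) = -50 + 2/q² + 6*q/5)
R(92) + V = (-50 + 2/92² + (6/5)*92) + 39694 = (-50 + 2*(1/8464) + 552/5) + 39694 = (-50 + 1/4232 + 552/5) + 39694 = 1278069/21160 + 39694 = 841203109/21160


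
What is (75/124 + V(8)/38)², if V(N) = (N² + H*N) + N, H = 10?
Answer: 326041/15376 ≈ 21.205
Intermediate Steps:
V(N) = N² + 11*N (V(N) = (N² + 10*N) + N = N² + 11*N)
(75/124 + V(8)/38)² = (75/124 + (8*(11 + 8))/38)² = (75*(1/124) + (8*19)*(1/38))² = (75/124 + 152*(1/38))² = (75/124 + 4)² = (571/124)² = 326041/15376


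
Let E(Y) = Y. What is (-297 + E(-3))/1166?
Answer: -150/583 ≈ -0.25729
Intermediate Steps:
(-297 + E(-3))/1166 = (-297 - 3)/1166 = -300*1/1166 = -150/583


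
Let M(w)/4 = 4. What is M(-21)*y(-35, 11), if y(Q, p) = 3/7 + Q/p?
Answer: -3392/77 ≈ -44.052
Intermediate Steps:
y(Q, p) = 3/7 + Q/p (y(Q, p) = 3*(⅐) + Q/p = 3/7 + Q/p)
M(w) = 16 (M(w) = 4*4 = 16)
M(-21)*y(-35, 11) = 16*(3/7 - 35/11) = 16*(-212/77) = -3392/77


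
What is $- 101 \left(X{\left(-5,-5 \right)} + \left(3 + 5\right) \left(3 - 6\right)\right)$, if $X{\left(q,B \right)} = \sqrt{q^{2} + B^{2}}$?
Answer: $2424 - 505 \sqrt{2} \approx 1709.8$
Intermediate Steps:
$X{\left(q,B \right)} = \sqrt{B^{2} + q^{2}}$
$- 101 \left(X{\left(-5,-5 \right)} + \left(3 + 5\right) \left(3 - 6\right)\right) = - 101 \left(\sqrt{\left(-5\right)^{2} + \left(-5\right)^{2}} + \left(3 + 5\right) \left(3 - 6\right)\right) = - 101 \left(\sqrt{25 + 25} + 8 \left(-3\right)\right) = - 101 \left(\sqrt{50} - 24\right) = - 101 \left(5 \sqrt{2} - 24\right) = - 101 \left(-24 + 5 \sqrt{2}\right) = 2424 - 505 \sqrt{2}$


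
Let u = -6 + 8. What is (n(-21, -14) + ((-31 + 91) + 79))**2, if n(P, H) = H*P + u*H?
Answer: 164025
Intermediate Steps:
u = 2
n(P, H) = 2*H + H*P (n(P, H) = H*P + 2*H = 2*H + H*P)
(n(-21, -14) + ((-31 + 91) + 79))**2 = (-14*(2 - 21) + ((-31 + 91) + 79))**2 = (-14*(-19) + (60 + 79))**2 = (266 + 139)**2 = 405**2 = 164025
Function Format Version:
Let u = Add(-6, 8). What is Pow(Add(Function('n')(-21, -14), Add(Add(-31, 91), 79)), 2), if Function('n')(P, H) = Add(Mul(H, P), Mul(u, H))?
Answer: 164025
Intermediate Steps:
u = 2
Function('n')(P, H) = Add(Mul(2, H), Mul(H, P)) (Function('n')(P, H) = Add(Mul(H, P), Mul(2, H)) = Add(Mul(2, H), Mul(H, P)))
Pow(Add(Function('n')(-21, -14), Add(Add(-31, 91), 79)), 2) = Pow(Add(Mul(-14, Add(2, -21)), Add(Add(-31, 91), 79)), 2) = Pow(Add(Mul(-14, -19), Add(60, 79)), 2) = Pow(Add(266, 139), 2) = Pow(405, 2) = 164025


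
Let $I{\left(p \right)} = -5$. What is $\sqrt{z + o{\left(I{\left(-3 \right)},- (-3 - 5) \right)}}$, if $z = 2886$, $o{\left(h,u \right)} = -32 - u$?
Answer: $\sqrt{2846} \approx 53.348$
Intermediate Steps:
$\sqrt{z + o{\left(I{\left(-3 \right)},- (-3 - 5) \right)}} = \sqrt{2886 - \left(32 - \left(-3 - 5\right)\right)} = \sqrt{2886 - \left(32 - -8\right)} = \sqrt{2886 - 40} = \sqrt{2846}$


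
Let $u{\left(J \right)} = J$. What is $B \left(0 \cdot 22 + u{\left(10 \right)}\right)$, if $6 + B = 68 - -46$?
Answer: $1080$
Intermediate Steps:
$B = 108$ ($B = -6 + \left(68 - -46\right) = -6 + \left(68 + 46\right) = -6 + 114 = 108$)
$B \left(0 \cdot 22 + u{\left(10 \right)}\right) = 108 \left(0 \cdot 22 + 10\right) = 108 \left(0 + 10\right) = 108 \cdot 10 = 1080$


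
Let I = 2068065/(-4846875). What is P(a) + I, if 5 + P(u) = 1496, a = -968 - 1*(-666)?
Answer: 481641504/323125 ≈ 1490.6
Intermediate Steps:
a = -302 (a = -968 + 666 = -302)
P(u) = 1491 (P(u) = -5 + 1496 = 1491)
I = -137871/323125 (I = 2068065*(-1/4846875) = -137871/323125 ≈ -0.42668)
P(a) + I = 1491 - 137871/323125 = 481641504/323125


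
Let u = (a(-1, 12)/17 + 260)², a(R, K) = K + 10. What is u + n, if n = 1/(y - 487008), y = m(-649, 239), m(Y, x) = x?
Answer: 9604616322627/140676241 ≈ 68275.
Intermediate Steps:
y = 239
a(R, K) = 10 + K
n = -1/486769 (n = 1/(239 - 487008) = 1/(-486769) = -1/486769 ≈ -2.0544e-6)
u = 19731364/289 (u = ((10 + 12)/17 + 260)² = (22*(1/17) + 260)² = (22/17 + 260)² = (4442/17)² = 19731364/289 ≈ 68275.)
u + n = 19731364/289 - 1/486769 = 9604616322627/140676241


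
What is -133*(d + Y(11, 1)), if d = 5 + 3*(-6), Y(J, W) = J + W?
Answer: 133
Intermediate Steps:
d = -13 (d = 5 - 18 = -13)
-133*(d + Y(11, 1)) = -133*(-13 + (11 + 1)) = -133*(-13 + 12) = -133*(-1) = 133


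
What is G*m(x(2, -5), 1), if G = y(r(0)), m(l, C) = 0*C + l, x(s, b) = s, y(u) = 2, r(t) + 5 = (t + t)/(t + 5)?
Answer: 4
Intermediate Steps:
r(t) = -5 + 2*t/(5 + t) (r(t) = -5 + (t + t)/(t + 5) = -5 + (2*t)/(5 + t) = -5 + 2*t/(5 + t))
m(l, C) = l (m(l, C) = 0 + l = l)
G = 2
G*m(x(2, -5), 1) = 2*2 = 4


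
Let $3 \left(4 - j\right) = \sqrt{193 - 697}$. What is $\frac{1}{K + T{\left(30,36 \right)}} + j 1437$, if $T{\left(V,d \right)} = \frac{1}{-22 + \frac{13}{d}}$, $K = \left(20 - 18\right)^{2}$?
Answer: $\frac{17704619}{3080} - 2874 i \sqrt{14} \approx 5748.3 - 10754.0 i$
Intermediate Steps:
$K = 4$ ($K = 2^{2} = 4$)
$j = 4 - 2 i \sqrt{14}$ ($j = 4 - \frac{\sqrt{193 - 697}}{3} = 4 - \frac{\sqrt{-504}}{3} = 4 - \frac{6 i \sqrt{14}}{3} = 4 - 2 i \sqrt{14} \approx 4.0 - 7.4833 i$)
$\frac{1}{K + T{\left(30,36 \right)}} + j 1437 = \frac{1}{4 - \frac{36}{-13 + 22 \cdot 36}} + \left(4 - 2 i \sqrt{14}\right) 1437 = \frac{1}{4 - \frac{36}{-13 + 792}} + \left(5748 - 2874 i \sqrt{14}\right) = \frac{1}{4 - \frac{36}{779}} + \left(5748 - 2874 i \sqrt{14}\right) = \frac{1}{\frac{3080}{779}} + \left(5748 - 2874 i \sqrt{14}\right) = \frac{779}{3080} + \left(5748 - 2874 i \sqrt{14}\right) = \frac{17704619}{3080} - 2874 i \sqrt{14}$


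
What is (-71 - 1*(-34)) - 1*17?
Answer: -54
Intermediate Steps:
(-71 - 1*(-34)) - 1*17 = (-71 + 34) - 17 = -37 - 17 = -54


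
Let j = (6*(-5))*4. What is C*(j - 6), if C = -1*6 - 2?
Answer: 1008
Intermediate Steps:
j = -120 (j = -30*4 = -120)
C = -8 (C = -6 - 2 = -8)
C*(j - 6) = -8*(-120 - 6) = -8*(-126) = 1008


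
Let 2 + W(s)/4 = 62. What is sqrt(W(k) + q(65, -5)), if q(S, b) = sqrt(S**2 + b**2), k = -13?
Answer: sqrt(240 + 5*sqrt(170)) ≈ 17.470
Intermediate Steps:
W(s) = 240 (W(s) = -8 + 4*62 = -8 + 248 = 240)
sqrt(W(k) + q(65, -5)) = sqrt(240 + sqrt(65**2 + (-5)**2)) = sqrt(240 + sqrt(4225 + 25)) = sqrt(240 + sqrt(4250)) = sqrt(240 + 5*sqrt(170))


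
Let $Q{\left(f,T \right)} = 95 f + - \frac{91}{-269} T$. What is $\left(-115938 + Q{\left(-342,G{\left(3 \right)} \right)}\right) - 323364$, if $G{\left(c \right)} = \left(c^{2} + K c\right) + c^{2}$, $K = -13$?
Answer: $- \frac{126913959}{269} \approx -4.718 \cdot 10^{5}$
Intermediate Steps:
$G{\left(c \right)} = - 13 c + 2 c^{2}$ ($G{\left(c \right)} = \left(c^{2} - 13 c\right) + c^{2} = - 13 c + 2 c^{2}$)
$Q{\left(f,T \right)} = 95 f + \frac{91 T}{269}$ ($Q{\left(f,T \right)} = 95 f + \left(-91\right) \left(- \frac{1}{269}\right) T = 95 f + \frac{91 T}{269}$)
$\left(-115938 + Q{\left(-342,G{\left(3 \right)} \right)}\right) - 323364 = \left(-115938 + \left(95 \left(-342\right) + \frac{91 \cdot 3 \left(-13 + 2 \cdot 3\right)}{269}\right)\right) - 323364 = \left(-115938 - \left(32490 - \frac{91 \cdot 3 \left(-13 + 6\right)}{269}\right)\right) - 323364 = \left(-115938 - \left(32490 - \frac{91 \cdot 3 \left(-7\right)}{269}\right)\right) - 323364 = \left(-115938 + \left(-32490 + \frac{91}{269} \left(-21\right)\right)\right) - 323364 = \left(-115938 - \frac{8741721}{269}\right) - 323364 = - \frac{39929043}{269} - 323364 = - \frac{126913959}{269}$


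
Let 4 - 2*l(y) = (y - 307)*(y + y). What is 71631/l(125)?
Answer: 7959/2528 ≈ 3.1483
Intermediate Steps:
l(y) = 2 - y*(-307 + y) (l(y) = 2 - (y - 307)*(y + y)/2 = 2 - (-307 + y)*2*y/2 = 2 - y*(-307 + y))
71631/l(125) = 71631/(2 - 1*125² + 307*125) = 71631/(2 - 1*15625 + 38375) = 71631/(2 - 15625 + 38375) = 71631/22752 = 71631*(1/22752) = 7959/2528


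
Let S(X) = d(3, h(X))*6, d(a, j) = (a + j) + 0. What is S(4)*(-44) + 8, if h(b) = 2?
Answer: -1312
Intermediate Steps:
d(a, j) = a + j
S(X) = 30 (S(X) = (3 + 2)*6 = 5*6 = 30)
S(4)*(-44) + 8 = 30*(-44) + 8 = -1320 + 8 = -1312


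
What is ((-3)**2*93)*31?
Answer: 25947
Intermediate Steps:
((-3)**2*93)*31 = (9*93)*31 = 837*31 = 25947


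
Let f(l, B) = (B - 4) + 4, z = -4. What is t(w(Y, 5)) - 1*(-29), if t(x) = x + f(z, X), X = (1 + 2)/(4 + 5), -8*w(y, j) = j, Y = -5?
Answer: 689/24 ≈ 28.708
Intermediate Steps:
w(y, j) = -j/8
X = ⅓ (X = 3/9 = 3*(⅑) = ⅓ ≈ 0.33333)
f(l, B) = B (f(l, B) = (-4 + B) + 4 = B)
t(x) = ⅓ + x (t(x) = x + ⅓ = ⅓ + x)
t(w(Y, 5)) - 1*(-29) = (⅓ - ⅛*5) - 1*(-29) = (⅓ - 5/8) + 29 = -7/24 + 29 = 689/24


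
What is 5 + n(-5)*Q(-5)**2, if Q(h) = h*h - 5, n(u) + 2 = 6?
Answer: 1605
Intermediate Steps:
n(u) = 4 (n(u) = -2 + 6 = 4)
Q(h) = -5 + h**2 (Q(h) = h**2 - 5 = -5 + h**2)
5 + n(-5)*Q(-5)**2 = 5 + 4*(-5 + (-5)**2)**2 = 5 + 4*(-5 + 25)**2 = 5 + 4*20**2 = 5 + 4*400 = 5 + 1600 = 1605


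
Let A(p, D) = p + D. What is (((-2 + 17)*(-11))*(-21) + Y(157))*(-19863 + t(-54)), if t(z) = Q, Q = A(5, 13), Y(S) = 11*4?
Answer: -69636105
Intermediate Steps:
Y(S) = 44
A(p, D) = D + p
Q = 18 (Q = 13 + 5 = 18)
t(z) = 18
(((-2 + 17)*(-11))*(-21) + Y(157))*(-19863 + t(-54)) = (((-2 + 17)*(-11))*(-21) + 44)*(-19863 + 18) = ((15*(-11))*(-21) + 44)*(-19845) = (-165*(-21) + 44)*(-19845) = (3465 + 44)*(-19845) = 3509*(-19845) = -69636105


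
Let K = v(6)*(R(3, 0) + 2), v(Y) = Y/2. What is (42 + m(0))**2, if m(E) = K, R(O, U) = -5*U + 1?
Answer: 2601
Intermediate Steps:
v(Y) = Y/2 (v(Y) = Y*(1/2) = Y/2)
R(O, U) = 1 - 5*U
K = 9 (K = ((1/2)*6)*((1 - 5*0) + 2) = 3*((1 + 0) + 2) = 3*(1 + 2) = 3*3 = 9)
m(E) = 9
(42 + m(0))**2 = (42 + 9)**2 = 51**2 = 2601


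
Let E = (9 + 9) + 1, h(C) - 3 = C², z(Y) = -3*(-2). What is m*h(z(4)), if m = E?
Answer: 741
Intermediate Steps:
z(Y) = 6
h(C) = 3 + C²
E = 19 (E = 18 + 1 = 19)
m = 19
m*h(z(4)) = 19*(3 + 6²) = 19*(3 + 36) = 19*39 = 741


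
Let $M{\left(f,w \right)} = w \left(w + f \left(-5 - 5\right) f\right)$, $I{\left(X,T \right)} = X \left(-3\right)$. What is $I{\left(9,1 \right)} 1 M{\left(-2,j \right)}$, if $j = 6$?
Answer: $5508$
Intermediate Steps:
$I{\left(X,T \right)} = - 3 X$
$M{\left(f,w \right)} = w \left(w - 10 f^{2}\right)$ ($M{\left(f,w \right)} = w \left(w + f \left(-10\right) f\right) = w \left(w + - 10 f f\right) = w \left(w - 10 f^{2}\right)$)
$I{\left(9,1 \right)} 1 M{\left(-2,j \right)} = \left(-3\right) 9 \cdot 1 \cdot 6 \left(6 - 10 \left(-2\right)^{2}\right) = \left(-27\right) 1 \cdot 6 \left(6 - 40\right) = - 27 \cdot 6 \left(6 - 40\right) = - 27 \cdot 6 \left(-34\right) = \left(-27\right) \left(-204\right) = 5508$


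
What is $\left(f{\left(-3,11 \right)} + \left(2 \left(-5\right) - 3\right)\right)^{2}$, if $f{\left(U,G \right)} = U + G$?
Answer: $25$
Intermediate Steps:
$f{\left(U,G \right)} = G + U$
$\left(f{\left(-3,11 \right)} + \left(2 \left(-5\right) - 3\right)\right)^{2} = \left(\left(11 - 3\right) + \left(2 \left(-5\right) - 3\right)\right)^{2} = \left(8 - 13\right)^{2} = \left(-5\right)^{2} = 25$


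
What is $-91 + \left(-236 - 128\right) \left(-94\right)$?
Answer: $34125$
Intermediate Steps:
$-91 + \left(-236 - 128\right) \left(-94\right) = -91 - -34216 = -91 + 34216 = 34125$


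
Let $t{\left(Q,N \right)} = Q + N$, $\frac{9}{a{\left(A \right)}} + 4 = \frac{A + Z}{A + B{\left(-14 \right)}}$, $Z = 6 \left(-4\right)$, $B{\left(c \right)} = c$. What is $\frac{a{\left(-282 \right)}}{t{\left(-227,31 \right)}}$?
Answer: $\frac{333}{21511} \approx 0.01548$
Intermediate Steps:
$Z = -24$
$a{\left(A \right)} = \frac{9}{-4 + \frac{-24 + A}{-14 + A}}$ ($a{\left(A \right)} = \frac{9}{-4 + \frac{A - 24}{A - 14}} = \frac{9}{-4 + \frac{-24 + A}{-14 + A}}$)
$t{\left(Q,N \right)} = N + Q$
$\frac{a{\left(-282 \right)}}{t{\left(-227,31 \right)}} = \frac{9 \frac{1}{-32 + 3 \left(-282\right)} \left(14 - -282\right)}{31 - 227} = \frac{9 \frac{1}{-32 - 846} \left(14 + 282\right)}{-196} = 9 \frac{1}{-878} \cdot 296 \left(- \frac{1}{196}\right) = 9 \left(- \frac{1}{878}\right) 296 \left(- \frac{1}{196}\right) = \left(- \frac{1332}{439}\right) \left(- \frac{1}{196}\right) = \frac{333}{21511}$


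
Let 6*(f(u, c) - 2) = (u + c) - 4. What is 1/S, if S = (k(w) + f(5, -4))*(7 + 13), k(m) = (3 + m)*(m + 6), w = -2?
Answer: 1/110 ≈ 0.0090909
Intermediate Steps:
f(u, c) = 4/3 + c/6 + u/6 (f(u, c) = 2 + ((u + c) - 4)/6 = 2 + ((c + u) - 4)/6 = 2 + (-4 + c + u)/6 = 2 + (-⅔ + c/6 + u/6) = 4/3 + c/6 + u/6)
k(m) = (3 + m)*(6 + m)
S = 110 (S = ((18 + (-2)² + 9*(-2)) + (4/3 + (⅙)*(-4) + (⅙)*5))*(7 + 13) = ((18 + 4 - 18) + (4/3 - ⅔ + ⅚))*20 = (4 + 3/2)*20 = (11/2)*20 = 110)
1/S = 1/110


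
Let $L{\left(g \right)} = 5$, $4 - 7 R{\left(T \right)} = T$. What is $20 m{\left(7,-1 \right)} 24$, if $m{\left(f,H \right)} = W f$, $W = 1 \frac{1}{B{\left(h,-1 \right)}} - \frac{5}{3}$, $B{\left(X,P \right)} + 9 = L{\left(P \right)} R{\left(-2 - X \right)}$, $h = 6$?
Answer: $-13440$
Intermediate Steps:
$R{\left(T \right)} = \frac{4}{7} - \frac{T}{7}$
$B{\left(X,P \right)} = - \frac{33}{7} + \frac{5 X}{7}$ ($B{\left(X,P \right)} = -9 + 5 \left(\frac{4}{7} - \frac{-2 - X}{7}\right) = -9 + 5 \left(\frac{4}{7} + \left(\frac{2}{7} + \frac{X}{7}\right)\right) = -9 + 5 \left(\frac{6}{7} + \frac{X}{7}\right) = -9 + \left(\frac{30}{7} + \frac{5 X}{7}\right) = - \frac{33}{7} + \frac{5 X}{7}$)
$W = -4$ ($W = 1 \frac{1}{- \frac{33}{7} + \frac{5}{7} \cdot 6} - \frac{5}{3} = 1 \frac{1}{- \frac{33}{7} + \frac{30}{7}} - \frac{5}{3} = 1 \frac{1}{- \frac{3}{7}} - \frac{5}{3} = 1 \left(- \frac{7}{3}\right) - \frac{5}{3} = - \frac{7}{3} - \frac{5}{3} = -4$)
$m{\left(f,H \right)} = - 4 f$
$20 m{\left(7,-1 \right)} 24 = 20 \left(\left(-4\right) 7\right) 24 = 20 \left(-28\right) 24 = \left(-560\right) 24 = -13440$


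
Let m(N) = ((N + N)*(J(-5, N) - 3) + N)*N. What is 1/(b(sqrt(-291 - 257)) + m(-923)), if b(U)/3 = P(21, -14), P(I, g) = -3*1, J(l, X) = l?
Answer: -1/12778944 ≈ -7.8254e-8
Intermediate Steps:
m(N) = -15*N**2 (m(N) = ((N + N)*(-5 - 3) + N)*N = ((2*N)*(-8) + N)*N = (-16*N + N)*N = (-15*N)*N = -15*N**2)
P(I, g) = -3
b(U) = -9 (b(U) = 3*(-3) = -9)
1/(b(sqrt(-291 - 257)) + m(-923)) = 1/(-9 - 15*(-923)**2) = 1/(-9 - 15*851929) = 1/(-9 - 12778935) = 1/(-12778944) = -1/12778944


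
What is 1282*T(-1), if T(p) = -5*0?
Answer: 0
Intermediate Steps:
T(p) = 0
1282*T(-1) = 1282*0 = 0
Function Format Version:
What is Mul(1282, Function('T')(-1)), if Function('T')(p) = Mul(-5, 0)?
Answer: 0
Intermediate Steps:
Function('T')(p) = 0
Mul(1282, Function('T')(-1)) = Mul(1282, 0) = 0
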